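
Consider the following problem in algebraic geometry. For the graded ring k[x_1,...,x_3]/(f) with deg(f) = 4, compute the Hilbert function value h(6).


For R = k[x_1,...,x_n]/(f) with f homogeneous of degree e:
The Hilbert series is (1 - t^e)/(1 - t)^n.
So h(d) = C(d+n-1, n-1) - C(d-e+n-1, n-1) for d >= e.
With n=3, e=4, d=6:
C(6+3-1, 3-1) = C(8, 2) = 28
C(6-4+3-1, 3-1) = C(4, 2) = 6
h(6) = 28 - 6 = 22

22


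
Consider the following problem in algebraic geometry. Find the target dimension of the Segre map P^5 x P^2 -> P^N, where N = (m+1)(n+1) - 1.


The Segre embedding maps P^m x P^n into P^N via
all products of coordinates from each factor.
N = (m+1)(n+1) - 1
N = (5+1)(2+1) - 1
N = 6*3 - 1
N = 18 - 1 = 17

17


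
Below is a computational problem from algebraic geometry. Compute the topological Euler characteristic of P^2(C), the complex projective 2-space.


The complex projective space P^2 has one cell in each even real dimension 0, 2, ..., 4.
The cohomology groups are H^{2k}(P^2) = Z for k = 0,...,2, and 0 otherwise.
Euler characteristic = sum of Betti numbers = 1 per even-dimensional cohomology group.
chi(P^2) = 2 + 1 = 3

3


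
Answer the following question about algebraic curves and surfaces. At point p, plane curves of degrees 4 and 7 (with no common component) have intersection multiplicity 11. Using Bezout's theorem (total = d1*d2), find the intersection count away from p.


By Bezout's theorem, the total intersection number is d1 * d2.
Total = 4 * 7 = 28
Intersection multiplicity at p = 11
Remaining intersections = 28 - 11 = 17

17


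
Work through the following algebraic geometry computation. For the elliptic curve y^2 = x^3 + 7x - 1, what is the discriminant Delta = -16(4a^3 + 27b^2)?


Compute each component:
4a^3 = 4*7^3 = 4*343 = 1372
27b^2 = 27*(-1)^2 = 27*1 = 27
4a^3 + 27b^2 = 1372 + 27 = 1399
Delta = -16*1399 = -22384

-22384


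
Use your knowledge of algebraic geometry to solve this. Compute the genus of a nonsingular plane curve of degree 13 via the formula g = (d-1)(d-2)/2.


Using the genus formula for smooth plane curves:
g = (d-1)(d-2)/2
g = (13-1)(13-2)/2
g = 12*11/2
g = 132/2 = 66

66


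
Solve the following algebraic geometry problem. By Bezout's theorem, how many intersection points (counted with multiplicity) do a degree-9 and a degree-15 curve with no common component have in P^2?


Bezout's theorem states the intersection count equals the product of degrees.
Intersection count = 9 * 15 = 135

135


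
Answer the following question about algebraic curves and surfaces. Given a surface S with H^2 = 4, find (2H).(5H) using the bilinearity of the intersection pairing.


Using bilinearity of the intersection pairing on a surface S:
(aH).(bH) = ab * (H.H)
We have H^2 = 4.
D.E = (2H).(5H) = 2*5*4
= 10*4
= 40

40


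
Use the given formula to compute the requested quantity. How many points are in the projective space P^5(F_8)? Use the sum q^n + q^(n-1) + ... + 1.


P^5(F_8) has (q^(n+1) - 1)/(q - 1) points.
= 8^5 + 8^4 + 8^3 + 8^2 + 8^1 + 8^0
= 32768 + 4096 + 512 + 64 + 8 + 1
= 37449

37449


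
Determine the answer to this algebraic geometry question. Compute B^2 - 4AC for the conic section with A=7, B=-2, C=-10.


The discriminant of a conic Ax^2 + Bxy + Cy^2 + ... = 0 is B^2 - 4AC.
B^2 = (-2)^2 = 4
4AC = 4*7*(-10) = -280
Discriminant = 4 + 280 = 284

284


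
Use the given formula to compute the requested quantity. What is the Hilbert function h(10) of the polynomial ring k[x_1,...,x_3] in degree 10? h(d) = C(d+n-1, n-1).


The Hilbert function for the polynomial ring in 3 variables is:
h(d) = C(d+n-1, n-1)
h(10) = C(10+3-1, 3-1) = C(12, 2)
= 12! / (2! * 10!)
= 66

66


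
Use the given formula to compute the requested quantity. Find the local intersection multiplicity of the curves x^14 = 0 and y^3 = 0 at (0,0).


The intersection multiplicity of V(x^a) and V(y^b) at the origin is:
I(O; V(x^14), V(y^3)) = dim_k(k[x,y]/(x^14, y^3))
A basis for k[x,y]/(x^14, y^3) is the set of monomials x^i * y^j
where 0 <= i < 14 and 0 <= j < 3.
The number of such monomials is 14 * 3 = 42

42


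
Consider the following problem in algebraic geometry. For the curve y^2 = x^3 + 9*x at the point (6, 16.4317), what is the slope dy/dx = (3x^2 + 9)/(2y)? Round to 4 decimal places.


Using implicit differentiation of y^2 = x^3 + 9*x:
2y * dy/dx = 3x^2 + 9
dy/dx = (3x^2 + 9)/(2y)
Numerator: 3*6^2 + 9 = 117
Denominator: 2*16.4317 = 32.8634
dy/dx = 117/32.8634 = 3.5602

3.5602


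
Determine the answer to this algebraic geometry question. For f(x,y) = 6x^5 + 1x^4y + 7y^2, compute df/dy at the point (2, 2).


df/dy = 1*x^4 + 2*7*y^1
At (2,2): 1*2^4 + 2*7*2^1
= 16 + 28
= 44

44


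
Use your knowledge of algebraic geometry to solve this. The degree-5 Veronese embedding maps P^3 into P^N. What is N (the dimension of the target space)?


The Veronese embedding v_d: P^n -> P^N maps each point to all
degree-d monomials in n+1 homogeneous coordinates.
N = C(n+d, d) - 1
N = C(3+5, 5) - 1
N = C(8, 5) - 1
C(8, 5) = 56
N = 56 - 1 = 55

55


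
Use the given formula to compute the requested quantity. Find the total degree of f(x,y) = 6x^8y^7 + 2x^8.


Examine each term for its total degree (sum of exponents).
  Term '6x^8y^7' has total degree 8+7 = 15.
  Term '2x^8' has total degree 8+0 = 8.
The maximum total degree among all terms is 15.

15


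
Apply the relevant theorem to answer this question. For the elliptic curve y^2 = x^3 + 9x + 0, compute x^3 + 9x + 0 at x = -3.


Compute x^3 + 9x + 0 at x = -3:
x^3 = (-3)^3 = -27
9*x = 9*(-3) = -27
Sum: -27 - 27 + 0 = -54

-54


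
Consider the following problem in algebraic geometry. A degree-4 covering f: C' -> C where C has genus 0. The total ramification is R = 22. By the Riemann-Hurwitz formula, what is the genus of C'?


Riemann-Hurwitz formula: 2g' - 2 = d(2g - 2) + R
Given: d = 4, g = 0, R = 22
2g' - 2 = 4*(2*0 - 2) + 22
2g' - 2 = 4*(-2) + 22
2g' - 2 = -8 + 22 = 14
2g' = 16
g' = 8

8


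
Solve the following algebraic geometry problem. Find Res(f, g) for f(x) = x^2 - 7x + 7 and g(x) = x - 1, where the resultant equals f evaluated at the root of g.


For Res(f, x - c), we evaluate f at x = c.
f(1) = 1^2 - 7*1 + 7
= 1 - 7 + 7
= -6 + 7 = 1
Res(f, g) = 1

1


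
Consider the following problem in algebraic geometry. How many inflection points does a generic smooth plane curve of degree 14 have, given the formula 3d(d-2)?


For a general smooth plane curve C of degree d, the inflection points are
the intersection of C with its Hessian curve, which has degree 3(d-2).
By Bezout, the total intersection number is d * 3(d-2) = 14 * 36 = 504.
For a general curve every flex is ordinary, so each contributes
multiplicity 1 to C·Hess(C), and the number of distinct inflection
points is 3d(d-2).
Inflection points = 3*14*(14-2) = 3*14*12 = 504

504


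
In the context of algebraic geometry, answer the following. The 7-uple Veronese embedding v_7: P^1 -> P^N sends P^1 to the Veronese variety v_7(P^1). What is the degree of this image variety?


The Veronese variety v_7(P^1) has degree d^r.
d^r = 7^1 = 7

7


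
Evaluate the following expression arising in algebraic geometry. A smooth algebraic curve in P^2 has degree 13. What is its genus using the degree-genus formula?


Using the genus formula for smooth plane curves:
g = (d-1)(d-2)/2
g = (13-1)(13-2)/2
g = 12*11/2
g = 132/2 = 66

66


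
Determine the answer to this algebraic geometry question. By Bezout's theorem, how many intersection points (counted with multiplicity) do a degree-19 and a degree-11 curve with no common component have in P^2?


Bezout's theorem states the intersection count equals the product of degrees.
Intersection count = 19 * 11 = 209

209


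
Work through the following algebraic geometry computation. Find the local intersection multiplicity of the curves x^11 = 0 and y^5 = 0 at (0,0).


The intersection multiplicity of V(x^a) and V(y^b) at the origin is:
I(O; V(x^11), V(y^5)) = dim_k(k[x,y]/(x^11, y^5))
A basis for k[x,y]/(x^11, y^5) is the set of monomials x^i * y^j
where 0 <= i < 11 and 0 <= j < 5.
The number of such monomials is 11 * 5 = 55

55


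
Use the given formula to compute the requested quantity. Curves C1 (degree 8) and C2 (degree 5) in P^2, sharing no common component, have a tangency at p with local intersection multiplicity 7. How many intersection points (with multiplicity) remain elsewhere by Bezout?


By Bezout's theorem, the total intersection number is d1 * d2.
Total = 8 * 5 = 40
Intersection multiplicity at p = 7
Remaining intersections = 40 - 7 = 33

33


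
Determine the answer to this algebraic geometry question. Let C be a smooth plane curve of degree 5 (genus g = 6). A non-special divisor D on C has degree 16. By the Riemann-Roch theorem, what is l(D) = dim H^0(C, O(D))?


First, compute the genus of a smooth plane curve of degree 5:
g = (d-1)(d-2)/2 = (5-1)(5-2)/2 = 6
For a non-special divisor D (i.e., h^1(D) = 0), Riemann-Roch gives:
l(D) = deg(D) - g + 1
Since deg(D) = 16 >= 2g - 1 = 11, D is non-special.
l(D) = 16 - 6 + 1 = 11

11


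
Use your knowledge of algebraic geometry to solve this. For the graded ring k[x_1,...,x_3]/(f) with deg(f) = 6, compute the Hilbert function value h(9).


For R = k[x_1,...,x_n]/(f) with f homogeneous of degree e:
The Hilbert series is (1 - t^e)/(1 - t)^n.
So h(d) = C(d+n-1, n-1) - C(d-e+n-1, n-1) for d >= e.
With n=3, e=6, d=9:
C(9+3-1, 3-1) = C(11, 2) = 55
C(9-6+3-1, 3-1) = C(5, 2) = 10
h(9) = 55 - 10 = 45

45


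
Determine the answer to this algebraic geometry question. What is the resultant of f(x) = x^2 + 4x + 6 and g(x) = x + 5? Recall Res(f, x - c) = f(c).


For Res(f, x - c), we evaluate f at x = c.
f(-5) = (-5)^2 + 4*(-5) + 6
= 25 - 20 + 6
= 5 + 6 = 11
Res(f, g) = 11

11


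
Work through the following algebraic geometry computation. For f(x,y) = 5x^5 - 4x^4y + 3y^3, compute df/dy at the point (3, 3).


df/dy = (-4)*x^4 + 3*3*y^2
At (3,3): (-4)*3^4 + 3*3*3^2
= -324 + 81
= -243

-243


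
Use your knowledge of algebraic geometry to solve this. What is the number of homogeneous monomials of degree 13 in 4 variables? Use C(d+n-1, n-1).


The number of degree-13 monomials in 4 variables is C(d+n-1, n-1).
= C(13+4-1, 4-1) = C(16, 3)
= 560

560


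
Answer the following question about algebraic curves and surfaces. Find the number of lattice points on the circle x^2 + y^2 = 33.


Systematically check integer values of x where x^2 <= 33.
For each valid x, check if 33 - x^2 is a perfect square.
Total integer solutions found: 0

0


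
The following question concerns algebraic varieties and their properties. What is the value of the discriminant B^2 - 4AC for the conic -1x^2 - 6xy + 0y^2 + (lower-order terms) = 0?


The discriminant of a conic Ax^2 + Bxy + Cy^2 + ... = 0 is B^2 - 4AC.
B^2 = (-6)^2 = 36
4AC = 4*(-1)*0 = 0
Discriminant = 36 + 0 = 36

36


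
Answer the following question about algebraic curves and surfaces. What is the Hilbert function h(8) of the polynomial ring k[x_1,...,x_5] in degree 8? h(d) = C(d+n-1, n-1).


The Hilbert function for the polynomial ring in 5 variables is:
h(d) = C(d+n-1, n-1)
h(8) = C(8+5-1, 5-1) = C(12, 4)
= 12! / (4! * 8!)
= 495

495


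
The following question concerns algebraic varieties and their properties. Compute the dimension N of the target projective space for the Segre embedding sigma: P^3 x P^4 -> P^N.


The Segre embedding maps P^m x P^n into P^N via
all products of coordinates from each factor.
N = (m+1)(n+1) - 1
N = (3+1)(4+1) - 1
N = 4*5 - 1
N = 20 - 1 = 19

19


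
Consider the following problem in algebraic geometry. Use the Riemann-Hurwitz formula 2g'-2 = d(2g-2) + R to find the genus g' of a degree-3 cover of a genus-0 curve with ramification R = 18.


Riemann-Hurwitz formula: 2g' - 2 = d(2g - 2) + R
Given: d = 3, g = 0, R = 18
2g' - 2 = 3*(2*0 - 2) + 18
2g' - 2 = 3*(-2) + 18
2g' - 2 = -6 + 18 = 12
2g' = 14
g' = 7

7


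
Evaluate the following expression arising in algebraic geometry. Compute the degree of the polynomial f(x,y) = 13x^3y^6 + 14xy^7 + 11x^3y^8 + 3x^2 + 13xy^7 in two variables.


Examine each term for its total degree (sum of exponents).
  Term '13x^3y^6' has total degree 3+6 = 9.
  Term '14xy^7' has total degree 1+7 = 8.
  Term '11x^3y^8' has total degree 3+8 = 11.
  Term '3x^2' has total degree 2+0 = 2.
  Term '13xy^7' has total degree 1+7 = 8.
The maximum total degree among all terms is 11.

11


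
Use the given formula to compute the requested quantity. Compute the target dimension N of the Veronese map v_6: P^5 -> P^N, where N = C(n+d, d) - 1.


The Veronese embedding v_d: P^n -> P^N maps each point to all
degree-d monomials in n+1 homogeneous coordinates.
N = C(n+d, d) - 1
N = C(5+6, 6) - 1
N = C(11, 6) - 1
C(11, 6) = 462
N = 462 - 1 = 461

461


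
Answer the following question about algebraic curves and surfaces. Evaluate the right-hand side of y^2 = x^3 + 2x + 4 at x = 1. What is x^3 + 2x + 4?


Compute x^3 + 2x + 4 at x = 1:
x^3 = 1^3 = 1
2*x = 2*1 = 2
Sum: 1 + 2 + 4 = 7

7


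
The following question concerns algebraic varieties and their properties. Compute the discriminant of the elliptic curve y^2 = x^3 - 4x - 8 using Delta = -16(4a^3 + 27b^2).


Compute each component:
4a^3 = 4*(-4)^3 = 4*(-64) = -256
27b^2 = 27*(-8)^2 = 27*64 = 1728
4a^3 + 27b^2 = -256 + 1728 = 1472
Delta = -16*1472 = -23552

-23552


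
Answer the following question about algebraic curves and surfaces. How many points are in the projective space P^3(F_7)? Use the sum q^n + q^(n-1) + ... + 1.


P^3(F_7) has (q^(n+1) - 1)/(q - 1) points.
= 7^3 + 7^2 + 7^1 + 7^0
= 343 + 49 + 7 + 1
= 400

400


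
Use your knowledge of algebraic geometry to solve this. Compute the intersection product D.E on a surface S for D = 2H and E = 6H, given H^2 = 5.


Using bilinearity of the intersection pairing on a surface S:
(aH).(bH) = ab * (H.H)
We have H^2 = 5.
D.E = (2H).(6H) = 2*6*5
= 12*5
= 60

60


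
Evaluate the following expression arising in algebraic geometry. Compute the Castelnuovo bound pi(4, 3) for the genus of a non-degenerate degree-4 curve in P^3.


Castelnuovo's bound: write d - 1 = m(r-1) + epsilon with 0 <= epsilon < r-1.
d - 1 = 4 - 1 = 3
r - 1 = 3 - 1 = 2
3 = 1*2 + 1, so m = 1, epsilon = 1
pi(d, r) = m(m-1)(r-1)/2 + m*epsilon
= 1*0*2/2 + 1*1
= 0/2 + 1
= 0 + 1 = 1

1


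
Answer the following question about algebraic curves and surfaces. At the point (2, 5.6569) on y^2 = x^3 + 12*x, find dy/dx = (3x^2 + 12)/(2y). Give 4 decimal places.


Using implicit differentiation of y^2 = x^3 + 12*x:
2y * dy/dx = 3x^2 + 12
dy/dx = (3x^2 + 12)/(2y)
Numerator: 3*2^2 + 12 = 24
Denominator: 2*5.6569 = 11.3138
dy/dx = 24/11.3138 = 2.1213

2.1213


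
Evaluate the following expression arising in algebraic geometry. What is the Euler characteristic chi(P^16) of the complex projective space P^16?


The complex projective space P^16 has one cell in each even real dimension 0, 2, ..., 32.
The cohomology groups are H^{2k}(P^16) = Z for k = 0,...,16, and 0 otherwise.
Euler characteristic = sum of Betti numbers = 1 per even-dimensional cohomology group.
chi(P^16) = 16 + 1 = 17

17


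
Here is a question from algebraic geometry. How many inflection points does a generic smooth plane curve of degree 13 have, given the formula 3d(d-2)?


For a general smooth plane curve C of degree d, the inflection points are
the intersection of C with its Hessian curve, which has degree 3(d-2).
By Bezout, the total intersection number is d * 3(d-2) = 13 * 33 = 429.
For a general curve every flex is ordinary, so each contributes
multiplicity 1 to C·Hess(C), and the number of distinct inflection
points is 3d(d-2).
Inflection points = 3*13*(13-2) = 3*13*11 = 429

429


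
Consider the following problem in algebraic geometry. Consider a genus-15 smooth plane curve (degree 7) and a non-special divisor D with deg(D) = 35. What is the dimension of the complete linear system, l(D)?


First, compute the genus of a smooth plane curve of degree 7:
g = (d-1)(d-2)/2 = (7-1)(7-2)/2 = 15
For a non-special divisor D (i.e., h^1(D) = 0), Riemann-Roch gives:
l(D) = deg(D) - g + 1
Since deg(D) = 35 >= 2g - 1 = 29, D is non-special.
l(D) = 35 - 15 + 1 = 21

21


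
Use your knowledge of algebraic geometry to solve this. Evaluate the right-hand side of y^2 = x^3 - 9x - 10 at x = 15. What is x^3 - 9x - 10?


Compute x^3 - 9x - 10 at x = 15:
x^3 = 15^3 = 3375
(-9)*x = (-9)*15 = -135
Sum: 3375 - 135 - 10 = 3230

3230


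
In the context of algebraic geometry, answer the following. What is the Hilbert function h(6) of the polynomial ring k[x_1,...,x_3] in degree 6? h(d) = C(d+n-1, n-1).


The Hilbert function for the polynomial ring in 3 variables is:
h(d) = C(d+n-1, n-1)
h(6) = C(6+3-1, 3-1) = C(8, 2)
= 8! / (2! * 6!)
= 28

28


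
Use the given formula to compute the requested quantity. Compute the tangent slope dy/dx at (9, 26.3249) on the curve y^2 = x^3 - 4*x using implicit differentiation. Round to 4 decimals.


Using implicit differentiation of y^2 = x^3 - 4*x:
2y * dy/dx = 3x^2 - 4
dy/dx = (3x^2 - 4)/(2y)
Numerator: 3*9^2 - 4 = 239
Denominator: 2*26.3249 = 52.6498
dy/dx = 239/52.6498 = 4.5394

4.5394


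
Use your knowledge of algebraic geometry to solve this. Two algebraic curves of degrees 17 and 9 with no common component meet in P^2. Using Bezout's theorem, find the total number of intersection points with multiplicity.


Bezout's theorem states the intersection count equals the product of degrees.
Intersection count = 17 * 9 = 153

153


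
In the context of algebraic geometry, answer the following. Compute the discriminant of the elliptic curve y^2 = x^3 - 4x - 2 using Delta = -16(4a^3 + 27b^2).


Compute each component:
4a^3 = 4*(-4)^3 = 4*(-64) = -256
27b^2 = 27*(-2)^2 = 27*4 = 108
4a^3 + 27b^2 = -256 + 108 = -148
Delta = -16*(-148) = 2368

2368


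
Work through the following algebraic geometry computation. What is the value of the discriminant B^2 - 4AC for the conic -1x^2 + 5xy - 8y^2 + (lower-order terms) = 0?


The discriminant of a conic Ax^2 + Bxy + Cy^2 + ... = 0 is B^2 - 4AC.
B^2 = 5^2 = 25
4AC = 4*(-1)*(-8) = 32
Discriminant = 25 - 32 = -7

-7


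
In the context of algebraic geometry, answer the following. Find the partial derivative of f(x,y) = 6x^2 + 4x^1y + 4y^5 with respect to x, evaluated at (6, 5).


df/dx = 2*6*x^1 + 1*4*x^0*y
At (6,5): 2*6*6^1 + 1*4*6^0*5
= 72 + 20
= 92

92


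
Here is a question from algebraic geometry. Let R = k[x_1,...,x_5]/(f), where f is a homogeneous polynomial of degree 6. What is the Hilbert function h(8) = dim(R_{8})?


For R = k[x_1,...,x_n]/(f) with f homogeneous of degree e:
The Hilbert series is (1 - t^e)/(1 - t)^n.
So h(d) = C(d+n-1, n-1) - C(d-e+n-1, n-1) for d >= e.
With n=5, e=6, d=8:
C(8+5-1, 5-1) = C(12, 4) = 495
C(8-6+5-1, 5-1) = C(6, 4) = 15
h(8) = 495 - 15 = 480

480


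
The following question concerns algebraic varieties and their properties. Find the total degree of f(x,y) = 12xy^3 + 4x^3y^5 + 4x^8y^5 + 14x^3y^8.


Examine each term for its total degree (sum of exponents).
  Term '12xy^3' has total degree 1+3 = 4.
  Term '4x^3y^5' has total degree 3+5 = 8.
  Term '4x^8y^5' has total degree 8+5 = 13.
  Term '14x^3y^8' has total degree 3+8 = 11.
The maximum total degree among all terms is 13.

13


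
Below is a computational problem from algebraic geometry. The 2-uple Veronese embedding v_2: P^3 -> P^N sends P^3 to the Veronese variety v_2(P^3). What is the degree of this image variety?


The Veronese variety v_2(P^3) has degree d^r.
d^r = 2^3 = 8

8


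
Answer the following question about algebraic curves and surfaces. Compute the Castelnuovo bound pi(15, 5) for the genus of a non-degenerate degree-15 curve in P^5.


Castelnuovo's bound: write d - 1 = m(r-1) + epsilon with 0 <= epsilon < r-1.
d - 1 = 15 - 1 = 14
r - 1 = 5 - 1 = 4
14 = 3*4 + 2, so m = 3, epsilon = 2
pi(d, r) = m(m-1)(r-1)/2 + m*epsilon
= 3*2*4/2 + 3*2
= 24/2 + 6
= 12 + 6 = 18

18


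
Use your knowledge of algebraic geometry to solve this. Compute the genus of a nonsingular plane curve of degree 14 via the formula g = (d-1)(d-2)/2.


Using the genus formula for smooth plane curves:
g = (d-1)(d-2)/2
g = (14-1)(14-2)/2
g = 13*12/2
g = 156/2 = 78

78


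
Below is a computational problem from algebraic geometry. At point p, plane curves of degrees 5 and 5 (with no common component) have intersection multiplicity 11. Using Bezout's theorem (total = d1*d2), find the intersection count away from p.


By Bezout's theorem, the total intersection number is d1 * d2.
Total = 5 * 5 = 25
Intersection multiplicity at p = 11
Remaining intersections = 25 - 11 = 14

14


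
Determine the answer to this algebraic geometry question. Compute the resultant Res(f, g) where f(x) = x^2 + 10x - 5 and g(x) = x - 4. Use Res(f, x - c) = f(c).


For Res(f, x - c), we evaluate f at x = c.
f(4) = 4^2 + 10*4 - 5
= 16 + 40 - 5
= 56 - 5 = 51
Res(f, g) = 51

51


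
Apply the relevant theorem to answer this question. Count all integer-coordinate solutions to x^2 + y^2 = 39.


Systematically check integer values of x where x^2 <= 39.
For each valid x, check if 39 - x^2 is a perfect square.
Total integer solutions found: 0

0


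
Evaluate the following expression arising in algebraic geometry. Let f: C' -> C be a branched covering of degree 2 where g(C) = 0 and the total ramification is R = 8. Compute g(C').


Riemann-Hurwitz formula: 2g' - 2 = d(2g - 2) + R
Given: d = 2, g = 0, R = 8
2g' - 2 = 2*(2*0 - 2) + 8
2g' - 2 = 2*(-2) + 8
2g' - 2 = -4 + 8 = 4
2g' = 6
g' = 3

3


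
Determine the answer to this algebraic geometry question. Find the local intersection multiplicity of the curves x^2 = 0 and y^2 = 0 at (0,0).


The intersection multiplicity of V(x^a) and V(y^b) at the origin is:
I(O; V(x^2), V(y^2)) = dim_k(k[x,y]/(x^2, y^2))
A basis for k[x,y]/(x^2, y^2) is the set of monomials x^i * y^j
where 0 <= i < 2 and 0 <= j < 2.
The number of such monomials is 2 * 2 = 4

4


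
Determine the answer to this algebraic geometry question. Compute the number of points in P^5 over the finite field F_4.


P^5(F_4) has (q^(n+1) - 1)/(q - 1) points.
= 4^5 + 4^4 + 4^3 + 4^2 + 4^1 + 4^0
= 1024 + 256 + 64 + 16 + 4 + 1
= 1365

1365


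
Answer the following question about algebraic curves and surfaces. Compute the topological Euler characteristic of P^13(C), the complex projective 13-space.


The complex projective space P^13 has one cell in each even real dimension 0, 2, ..., 26.
The cohomology groups are H^{2k}(P^13) = Z for k = 0,...,13, and 0 otherwise.
Euler characteristic = sum of Betti numbers = 1 per even-dimensional cohomology group.
chi(P^13) = 13 + 1 = 14

14


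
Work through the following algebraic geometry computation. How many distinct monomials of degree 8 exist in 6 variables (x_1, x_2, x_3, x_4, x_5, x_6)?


The number of degree-8 monomials in 6 variables is C(d+n-1, n-1).
= C(8+6-1, 6-1) = C(13, 5)
= 1287

1287


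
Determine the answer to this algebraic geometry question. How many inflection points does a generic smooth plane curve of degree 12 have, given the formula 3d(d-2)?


For a general smooth plane curve C of degree d, the inflection points are
the intersection of C with its Hessian curve, which has degree 3(d-2).
By Bezout, the total intersection number is d * 3(d-2) = 12 * 30 = 360.
For a general curve every flex is ordinary, so each contributes
multiplicity 1 to C·Hess(C), and the number of distinct inflection
points is 3d(d-2).
Inflection points = 3*12*(12-2) = 3*12*10 = 360

360


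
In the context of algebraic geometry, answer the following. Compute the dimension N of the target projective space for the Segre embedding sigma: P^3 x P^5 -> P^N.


The Segre embedding maps P^m x P^n into P^N via
all products of coordinates from each factor.
N = (m+1)(n+1) - 1
N = (3+1)(5+1) - 1
N = 4*6 - 1
N = 24 - 1 = 23

23


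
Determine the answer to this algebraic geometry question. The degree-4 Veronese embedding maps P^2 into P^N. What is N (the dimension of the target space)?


The Veronese embedding v_d: P^n -> P^N maps each point to all
degree-d monomials in n+1 homogeneous coordinates.
N = C(n+d, d) - 1
N = C(2+4, 4) - 1
N = C(6, 4) - 1
C(6, 4) = 15
N = 15 - 1 = 14

14


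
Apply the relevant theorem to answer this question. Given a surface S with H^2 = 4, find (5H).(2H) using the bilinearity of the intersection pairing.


Using bilinearity of the intersection pairing on a surface S:
(aH).(bH) = ab * (H.H)
We have H^2 = 4.
D.E = (5H).(2H) = 5*2*4
= 10*4
= 40

40


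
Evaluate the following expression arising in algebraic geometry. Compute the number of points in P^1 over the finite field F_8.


P^1(F_8) has (q^(n+1) - 1)/(q - 1) points.
= 8^1 + 8^0
= 8 + 1
= 9

9


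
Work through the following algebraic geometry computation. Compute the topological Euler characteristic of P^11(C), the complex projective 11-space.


The complex projective space P^11 has one cell in each even real dimension 0, 2, ..., 22.
The cohomology groups are H^{2k}(P^11) = Z for k = 0,...,11, and 0 otherwise.
Euler characteristic = sum of Betti numbers = 1 per even-dimensional cohomology group.
chi(P^11) = 11 + 1 = 12

12


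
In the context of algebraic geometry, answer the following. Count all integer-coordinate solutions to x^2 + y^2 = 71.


Systematically check integer values of x where x^2 <= 71.
For each valid x, check if 71 - x^2 is a perfect square.
Total integer solutions found: 0

0


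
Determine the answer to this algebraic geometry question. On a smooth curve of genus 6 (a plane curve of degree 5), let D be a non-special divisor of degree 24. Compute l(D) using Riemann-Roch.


First, compute the genus of a smooth plane curve of degree 5:
g = (d-1)(d-2)/2 = (5-1)(5-2)/2 = 6
For a non-special divisor D (i.e., h^1(D) = 0), Riemann-Roch gives:
l(D) = deg(D) - g + 1
Since deg(D) = 24 >= 2g - 1 = 11, D is non-special.
l(D) = 24 - 6 + 1 = 19

19


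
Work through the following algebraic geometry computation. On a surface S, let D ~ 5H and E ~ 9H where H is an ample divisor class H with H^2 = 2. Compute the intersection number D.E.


Using bilinearity of the intersection pairing on a surface S:
(aH).(bH) = ab * (H.H)
We have H^2 = 2.
D.E = (5H).(9H) = 5*9*2
= 45*2
= 90

90


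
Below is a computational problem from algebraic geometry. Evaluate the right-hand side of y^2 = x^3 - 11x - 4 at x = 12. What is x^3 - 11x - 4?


Compute x^3 - 11x - 4 at x = 12:
x^3 = 12^3 = 1728
(-11)*x = (-11)*12 = -132
Sum: 1728 - 132 - 4 = 1592

1592


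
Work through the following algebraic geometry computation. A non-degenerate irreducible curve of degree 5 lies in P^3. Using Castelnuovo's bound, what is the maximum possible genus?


Castelnuovo's bound: write d - 1 = m(r-1) + epsilon with 0 <= epsilon < r-1.
d - 1 = 5 - 1 = 4
r - 1 = 3 - 1 = 2
4 = 2*2 + 0, so m = 2, epsilon = 0
pi(d, r) = m(m-1)(r-1)/2 + m*epsilon
= 2*1*2/2 + 2*0
= 4/2 + 0
= 2 + 0 = 2

2


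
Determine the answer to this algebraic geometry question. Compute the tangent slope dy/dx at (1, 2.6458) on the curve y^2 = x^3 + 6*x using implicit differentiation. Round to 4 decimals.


Using implicit differentiation of y^2 = x^3 + 6*x:
2y * dy/dx = 3x^2 + 6
dy/dx = (3x^2 + 6)/(2y)
Numerator: 3*1^2 + 6 = 9
Denominator: 2*2.6458 = 5.2916
dy/dx = 9/5.2916 = 1.7008

1.7008


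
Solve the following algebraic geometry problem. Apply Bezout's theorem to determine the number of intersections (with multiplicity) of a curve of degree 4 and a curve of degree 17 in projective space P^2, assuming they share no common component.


Bezout's theorem states the intersection count equals the product of degrees.
Intersection count = 4 * 17 = 68

68


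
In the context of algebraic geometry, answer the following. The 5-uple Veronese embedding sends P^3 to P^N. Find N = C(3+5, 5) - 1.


The Veronese embedding v_d: P^n -> P^N maps each point to all
degree-d monomials in n+1 homogeneous coordinates.
N = C(n+d, d) - 1
N = C(3+5, 5) - 1
N = C(8, 5) - 1
C(8, 5) = 56
N = 56 - 1 = 55

55


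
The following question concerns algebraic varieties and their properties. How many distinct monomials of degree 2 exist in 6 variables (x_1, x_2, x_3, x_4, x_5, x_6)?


The number of degree-2 monomials in 6 variables is C(d+n-1, n-1).
= C(2+6-1, 6-1) = C(7, 5)
= 21

21


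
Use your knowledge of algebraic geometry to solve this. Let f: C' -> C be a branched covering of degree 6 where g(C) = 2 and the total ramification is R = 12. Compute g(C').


Riemann-Hurwitz formula: 2g' - 2 = d(2g - 2) + R
Given: d = 6, g = 2, R = 12
2g' - 2 = 6*(2*2 - 2) + 12
2g' - 2 = 6*2 + 12
2g' - 2 = 12 + 12 = 24
2g' = 26
g' = 13

13


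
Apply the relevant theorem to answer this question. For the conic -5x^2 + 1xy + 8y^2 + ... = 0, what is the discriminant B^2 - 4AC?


The discriminant of a conic Ax^2 + Bxy + Cy^2 + ... = 0 is B^2 - 4AC.
B^2 = 1^2 = 1
4AC = 4*(-5)*8 = -160
Discriminant = 1 + 160 = 161

161


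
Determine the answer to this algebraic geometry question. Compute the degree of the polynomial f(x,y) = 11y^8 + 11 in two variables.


Examine each term for its total degree (sum of exponents).
  Term '11y^8' has total degree 0+8 = 8.
  Term '11' has total degree 0+0 = 0.
The maximum total degree among all terms is 8.

8


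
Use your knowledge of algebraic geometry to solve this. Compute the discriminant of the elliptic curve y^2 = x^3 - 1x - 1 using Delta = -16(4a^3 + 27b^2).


Compute each component:
4a^3 = 4*(-1)^3 = 4*(-1) = -4
27b^2 = 27*(-1)^2 = 27*1 = 27
4a^3 + 27b^2 = -4 + 27 = 23
Delta = -16*23 = -368

-368


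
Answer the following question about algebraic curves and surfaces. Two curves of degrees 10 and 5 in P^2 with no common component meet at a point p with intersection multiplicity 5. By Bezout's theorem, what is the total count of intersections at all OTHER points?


By Bezout's theorem, the total intersection number is d1 * d2.
Total = 10 * 5 = 50
Intersection multiplicity at p = 5
Remaining intersections = 50 - 5 = 45

45


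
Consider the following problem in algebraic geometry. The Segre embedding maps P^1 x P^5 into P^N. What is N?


The Segre embedding maps P^m x P^n into P^N via
all products of coordinates from each factor.
N = (m+1)(n+1) - 1
N = (1+1)(5+1) - 1
N = 2*6 - 1
N = 12 - 1 = 11

11


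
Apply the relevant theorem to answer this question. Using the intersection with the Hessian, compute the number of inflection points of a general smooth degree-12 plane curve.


For a general smooth plane curve C of degree d, the inflection points are
the intersection of C with its Hessian curve, which has degree 3(d-2).
By Bezout, the total intersection number is d * 3(d-2) = 12 * 30 = 360.
For a general curve every flex is ordinary, so each contributes
multiplicity 1 to C·Hess(C), and the number of distinct inflection
points is 3d(d-2).
Inflection points = 3*12*(12-2) = 3*12*10 = 360

360


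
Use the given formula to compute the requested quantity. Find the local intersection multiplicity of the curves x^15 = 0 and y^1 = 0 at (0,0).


The intersection multiplicity of V(x^a) and V(y^b) at the origin is:
I(O; V(x^15), V(y^1)) = dim_k(k[x,y]/(x^15, y^1))
A basis for k[x,y]/(x^15, y^1) is the set of monomials x^i * y^j
where 0 <= i < 15 and 0 <= j < 1.
The number of such monomials is 15 * 1 = 15

15


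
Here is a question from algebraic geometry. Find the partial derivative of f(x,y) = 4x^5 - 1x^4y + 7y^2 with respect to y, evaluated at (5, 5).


df/dy = (-1)*x^4 + 2*7*y^1
At (5,5): (-1)*5^4 + 2*7*5^1
= -625 + 70
= -555

-555


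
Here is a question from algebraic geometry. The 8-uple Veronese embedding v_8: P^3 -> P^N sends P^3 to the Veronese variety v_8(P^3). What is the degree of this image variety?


The Veronese variety v_8(P^3) has degree d^r.
d^r = 8^3 = 512

512


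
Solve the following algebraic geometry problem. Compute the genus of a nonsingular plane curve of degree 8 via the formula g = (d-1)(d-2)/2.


Using the genus formula for smooth plane curves:
g = (d-1)(d-2)/2
g = (8-1)(8-2)/2
g = 7*6/2
g = 42/2 = 21

21


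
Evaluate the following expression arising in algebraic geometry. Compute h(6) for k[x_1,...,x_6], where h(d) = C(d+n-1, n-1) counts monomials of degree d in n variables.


The Hilbert function for the polynomial ring in 6 variables is:
h(d) = C(d+n-1, n-1)
h(6) = C(6+6-1, 6-1) = C(11, 5)
= 11! / (5! * 6!)
= 462

462


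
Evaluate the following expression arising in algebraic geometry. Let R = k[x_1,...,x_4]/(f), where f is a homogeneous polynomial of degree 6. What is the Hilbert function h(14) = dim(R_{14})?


For R = k[x_1,...,x_n]/(f) with f homogeneous of degree e:
The Hilbert series is (1 - t^e)/(1 - t)^n.
So h(d) = C(d+n-1, n-1) - C(d-e+n-1, n-1) for d >= e.
With n=4, e=6, d=14:
C(14+4-1, 4-1) = C(17, 3) = 680
C(14-6+4-1, 4-1) = C(11, 3) = 165
h(14) = 680 - 165 = 515

515


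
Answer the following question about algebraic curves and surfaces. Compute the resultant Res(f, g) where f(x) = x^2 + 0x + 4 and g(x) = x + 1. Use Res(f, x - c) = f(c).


For Res(f, x - c), we evaluate f at x = c.
f(-1) = (-1)^2 + 0*(-1) + 4
= 1 + 0 + 4
= 1 + 4 = 5
Res(f, g) = 5

5


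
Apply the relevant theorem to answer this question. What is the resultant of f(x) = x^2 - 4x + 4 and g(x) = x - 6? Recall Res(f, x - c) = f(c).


For Res(f, x - c), we evaluate f at x = c.
f(6) = 6^2 - 4*6 + 4
= 36 - 24 + 4
= 12 + 4 = 16
Res(f, g) = 16

16


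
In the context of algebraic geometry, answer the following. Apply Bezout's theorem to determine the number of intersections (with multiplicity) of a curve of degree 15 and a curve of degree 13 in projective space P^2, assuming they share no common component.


Bezout's theorem states the intersection count equals the product of degrees.
Intersection count = 15 * 13 = 195

195


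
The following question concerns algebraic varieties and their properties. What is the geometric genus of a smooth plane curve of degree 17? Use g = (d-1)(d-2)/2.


Using the genus formula for smooth plane curves:
g = (d-1)(d-2)/2
g = (17-1)(17-2)/2
g = 16*15/2
g = 240/2 = 120

120


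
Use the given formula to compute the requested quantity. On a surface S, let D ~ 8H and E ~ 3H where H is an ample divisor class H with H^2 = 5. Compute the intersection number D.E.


Using bilinearity of the intersection pairing on a surface S:
(aH).(bH) = ab * (H.H)
We have H^2 = 5.
D.E = (8H).(3H) = 8*3*5
= 24*5
= 120

120


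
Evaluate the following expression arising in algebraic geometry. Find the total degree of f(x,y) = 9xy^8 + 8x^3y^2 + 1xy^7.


Examine each term for its total degree (sum of exponents).
  Term '9xy^8' has total degree 1+8 = 9.
  Term '8x^3y^2' has total degree 3+2 = 5.
  Term '1xy^7' has total degree 1+7 = 8.
The maximum total degree among all terms is 9.

9


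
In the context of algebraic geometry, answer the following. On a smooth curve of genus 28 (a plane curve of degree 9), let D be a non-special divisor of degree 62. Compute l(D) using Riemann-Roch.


First, compute the genus of a smooth plane curve of degree 9:
g = (d-1)(d-2)/2 = (9-1)(9-2)/2 = 28
For a non-special divisor D (i.e., h^1(D) = 0), Riemann-Roch gives:
l(D) = deg(D) - g + 1
Since deg(D) = 62 >= 2g - 1 = 55, D is non-special.
l(D) = 62 - 28 + 1 = 35

35


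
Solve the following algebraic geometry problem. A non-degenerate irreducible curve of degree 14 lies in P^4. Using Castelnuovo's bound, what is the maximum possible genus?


Castelnuovo's bound: write d - 1 = m(r-1) + epsilon with 0 <= epsilon < r-1.
d - 1 = 14 - 1 = 13
r - 1 = 4 - 1 = 3
13 = 4*3 + 1, so m = 4, epsilon = 1
pi(d, r) = m(m-1)(r-1)/2 + m*epsilon
= 4*3*3/2 + 4*1
= 36/2 + 4
= 18 + 4 = 22

22


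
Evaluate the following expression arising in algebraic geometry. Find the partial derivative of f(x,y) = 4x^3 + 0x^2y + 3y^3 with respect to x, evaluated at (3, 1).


df/dx = 3*4*x^2 + 2*0*x^1*y
At (3,1): 3*4*3^2 + 2*0*3^1*1
= 108 + 0
= 108

108


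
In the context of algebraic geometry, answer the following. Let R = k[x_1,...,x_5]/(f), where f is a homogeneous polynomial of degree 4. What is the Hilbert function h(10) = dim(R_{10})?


For R = k[x_1,...,x_n]/(f) with f homogeneous of degree e:
The Hilbert series is (1 - t^e)/(1 - t)^n.
So h(d) = C(d+n-1, n-1) - C(d-e+n-1, n-1) for d >= e.
With n=5, e=4, d=10:
C(10+5-1, 5-1) = C(14, 4) = 1001
C(10-4+5-1, 5-1) = C(10, 4) = 210
h(10) = 1001 - 210 = 791

791


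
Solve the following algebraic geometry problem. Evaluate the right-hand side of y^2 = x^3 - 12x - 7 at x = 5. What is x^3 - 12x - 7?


Compute x^3 - 12x - 7 at x = 5:
x^3 = 5^3 = 125
(-12)*x = (-12)*5 = -60
Sum: 125 - 60 - 7 = 58

58


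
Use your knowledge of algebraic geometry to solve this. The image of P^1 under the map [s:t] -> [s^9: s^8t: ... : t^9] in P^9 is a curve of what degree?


The rational normal curve in P^9 is the image of P^1 under the 9-uple Veronese.
A general hyperplane in P^9 pulls back to a degree-9 form on P^1, which has 9 zeros,
so the curve meets a general hyperplane in 9 points. Degree = 9.

9


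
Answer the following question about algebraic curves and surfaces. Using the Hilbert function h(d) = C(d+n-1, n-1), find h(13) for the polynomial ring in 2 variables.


The Hilbert function for the polynomial ring in 2 variables is:
h(d) = C(d+n-1, n-1)
h(13) = C(13+2-1, 2-1) = C(14, 1)
= 14! / (1! * 13!)
= 14

14


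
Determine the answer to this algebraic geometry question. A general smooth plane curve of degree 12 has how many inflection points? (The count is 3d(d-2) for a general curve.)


For a general smooth plane curve C of degree d, the inflection points are
the intersection of C with its Hessian curve, which has degree 3(d-2).
By Bezout, the total intersection number is d * 3(d-2) = 12 * 30 = 360.
For a general curve every flex is ordinary, so each contributes
multiplicity 1 to C·Hess(C), and the number of distinct inflection
points is 3d(d-2).
Inflection points = 3*12*(12-2) = 3*12*10 = 360

360


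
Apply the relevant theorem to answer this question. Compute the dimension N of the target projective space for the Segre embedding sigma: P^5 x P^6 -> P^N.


The Segre embedding maps P^m x P^n into P^N via
all products of coordinates from each factor.
N = (m+1)(n+1) - 1
N = (5+1)(6+1) - 1
N = 6*7 - 1
N = 42 - 1 = 41

41


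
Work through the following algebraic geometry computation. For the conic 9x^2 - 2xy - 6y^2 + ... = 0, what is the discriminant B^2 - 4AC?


The discriminant of a conic Ax^2 + Bxy + Cy^2 + ... = 0 is B^2 - 4AC.
B^2 = (-2)^2 = 4
4AC = 4*9*(-6) = -216
Discriminant = 4 + 216 = 220

220


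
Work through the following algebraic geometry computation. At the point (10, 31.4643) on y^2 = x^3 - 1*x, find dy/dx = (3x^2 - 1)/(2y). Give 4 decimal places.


Using implicit differentiation of y^2 = x^3 - 1*x:
2y * dy/dx = 3x^2 - 1
dy/dx = (3x^2 - 1)/(2y)
Numerator: 3*10^2 - 1 = 299
Denominator: 2*31.4643 = 62.9286
dy/dx = 299/62.9286 = 4.7514

4.7514


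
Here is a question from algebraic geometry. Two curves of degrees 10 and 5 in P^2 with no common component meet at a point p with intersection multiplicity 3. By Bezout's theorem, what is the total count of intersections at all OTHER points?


By Bezout's theorem, the total intersection number is d1 * d2.
Total = 10 * 5 = 50
Intersection multiplicity at p = 3
Remaining intersections = 50 - 3 = 47

47


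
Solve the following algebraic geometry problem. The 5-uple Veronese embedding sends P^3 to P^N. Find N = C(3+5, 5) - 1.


The Veronese embedding v_d: P^n -> P^N maps each point to all
degree-d monomials in n+1 homogeneous coordinates.
N = C(n+d, d) - 1
N = C(3+5, 5) - 1
N = C(8, 5) - 1
C(8, 5) = 56
N = 56 - 1 = 55

55


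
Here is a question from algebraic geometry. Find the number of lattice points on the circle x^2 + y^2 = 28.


Systematically check integer values of x where x^2 <= 28.
For each valid x, check if 28 - x^2 is a perfect square.
Total integer solutions found: 0

0
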